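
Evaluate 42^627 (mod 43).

Square-and-reduce mod 43: 42^1≡42, 42^2≡1, 42^4≡1, 42^8≡1, 42^16≡1, 42^32≡1, 42^64≡1, 42^128≡1, 42^256≡1, 42^512≡1.
627 = 1 + 2 + 16 + 32 + 64 + 512, so 42^627 ≡ 42·1·1·1·1·1 ≡ 42 (mod 43).

42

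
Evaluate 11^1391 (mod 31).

By repeated squaring mod 31: 11^1≡11, 11^2≡28, 11^4≡9, 11^8≡19, 11^16≡20, 11^32≡28, 11^64≡9, 11^128≡19, 11^256≡20, 11^512≡28, 11^1024≡9.
1391 = 1 + 2 + 4 + 8 + 32 + 64 + 256 + 1024, so 11^1391 ≡ 11·28·9·19·28·9·20·9 ≡ 24 (mod 31).

24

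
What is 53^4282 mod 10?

9

The units digit of 53^n cycles with period 4: 3, 9, 7, 1, …
4282 leaves remainder 2 on division by 4, so 53^4282 ends in 9.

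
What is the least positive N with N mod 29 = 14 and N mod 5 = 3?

Since 5·6 ≡ 1 (mod 29), take x = 3 + 5·((14−3)·6 mod 29) = 3 + 5·8 = 43.
Check: 43 mod 29 = 14, 43 mod 5 = 3.

43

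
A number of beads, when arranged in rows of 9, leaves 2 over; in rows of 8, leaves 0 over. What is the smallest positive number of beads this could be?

56

x ≡ 0 (mod 8) gives x ∈ {0, 8, 16, 24, 32, 40, 48, 56}.
The first of these with x mod 9 = 2 is 56.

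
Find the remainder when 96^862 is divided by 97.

Square-and-reduce mod 97: 96^1≡96, 96^2≡1, 96^4≡1, 96^8≡1, 96^16≡1, 96^32≡1, 96^64≡1, 96^128≡1, 96^256≡1, 96^512≡1.
862 = 2 + 4 + 8 + 16 + 64 + 256 + 512, so 96^862 ≡ 1·1·1·1·1·1·1 ≡ 1 (mod 97).

1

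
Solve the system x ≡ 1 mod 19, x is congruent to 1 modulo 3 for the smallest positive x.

x ≡ 1 (mod 3) gives x ∈ {1}.
The first of these with x mod 19 = 1 is 1.

1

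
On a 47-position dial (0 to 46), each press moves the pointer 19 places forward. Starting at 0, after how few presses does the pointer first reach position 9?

45

19⁻¹ ≡ 5 (mod 47) because 19·5 = 95 = 2·47 + 1.
Multiplying both sides by 5: x ≡ 5·9 = 45 ≡ 45 (mod 47).
Check: 19·45 = 855 = 18·47 + 9.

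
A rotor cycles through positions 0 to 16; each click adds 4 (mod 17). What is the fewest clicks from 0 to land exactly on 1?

13

17 = 4·4 + 1
4 = 4·1 + 0
Back-substituting gives 4·13 ≡ 1 (mod 17).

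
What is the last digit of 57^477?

7

Last digits of 7^n: 7, 9, 3, 1 (period 4).
477 leaves remainder 1 on division by 4, so 57^477 ends in 7.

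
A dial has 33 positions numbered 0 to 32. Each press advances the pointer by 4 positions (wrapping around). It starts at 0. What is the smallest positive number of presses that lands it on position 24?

6

4⁻¹ ≡ 25 (mod 33) because 4·25 = 100 = 3·33 + 1.
So x ≡ 25·24 = 600 ≡ 6 (mod 33).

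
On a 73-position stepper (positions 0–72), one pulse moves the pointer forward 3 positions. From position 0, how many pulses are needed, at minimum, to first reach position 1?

49

73 = 24·3 + 1
3 = 3·1 + 0
Back-substituting gives 3·49 ≡ 1 (mod 73).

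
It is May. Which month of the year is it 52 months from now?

52 − 4·12 = 4, so 52 ≡ 4 (mod 12).
May + 4 months → September.

September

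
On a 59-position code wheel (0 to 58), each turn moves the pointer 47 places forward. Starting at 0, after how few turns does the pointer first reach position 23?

3

The inverse of 47 mod 59 is 54 (since 47·54 = 2538 ≡ 1).
Multiplying both sides by 54: x ≡ 54·23 = 1242 ≡ 3 (mod 59).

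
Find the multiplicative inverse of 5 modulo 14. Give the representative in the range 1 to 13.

14 = 2·5 + 4
5 = 1·4 + 1
4 = 4·1 + 0
Back-substituting gives 5·3 ≡ 1 (mod 14).

3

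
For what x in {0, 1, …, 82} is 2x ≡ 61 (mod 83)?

72

2⁻¹ ≡ 42 (mod 83) because 2·42 = 84 = 1·83 + 1.
So x ≡ 42·61 = 2562 ≡ 72 (mod 83).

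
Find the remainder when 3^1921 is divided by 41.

Successive squares of 3 mod 41: 3^1≡3, 3^2≡9, 3^4≡40, 3^8≡1, 3^16≡1, 3^32≡1, 3^64≡1, 3^128≡1, 3^256≡1, 3^512≡1, 3^1024≡1.
Since 1921 = 1 + 128 + 256 + 512 + 1024 in binary, 3^1921 ≡ 3·1·1·1·1 ≡ 3 (mod 41).

3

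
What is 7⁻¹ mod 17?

5

7·5 = 35 = 2·17 + 1, so 7⁻¹ ≡ 5 (mod 17).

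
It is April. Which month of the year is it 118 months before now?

June

118 mod 12 = 10 (since 9·12 = 108).
April − 10 months → June.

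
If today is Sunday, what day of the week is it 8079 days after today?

8079 = 1154·7 + 1, so 8079 mod 7 = 1.
Sunday + 1 day → Monday.

Monday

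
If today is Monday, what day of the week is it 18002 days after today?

Saturday

18002 = 2571·7 + 5, so 18002 mod 7 = 5.
Monday + 5 days → Saturday.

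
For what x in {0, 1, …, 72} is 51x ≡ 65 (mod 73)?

51⁻¹ ≡ 63 (mod 73) because 51·63 = 3213 = 44·73 + 1.
Multiplying both sides by 63: x ≡ 63·65 = 4095 ≡ 7 (mod 73).

7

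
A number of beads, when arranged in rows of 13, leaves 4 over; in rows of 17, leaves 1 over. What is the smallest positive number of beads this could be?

Since 17·10 ≡ 1 (mod 13), take x = 1 + 17·((4−1)·10 mod 13) = 1 + 17·4 = 69.
Check: 69 mod 13 = 4, 69 mod 17 = 1.

69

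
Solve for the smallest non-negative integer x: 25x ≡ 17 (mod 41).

25⁻¹ ≡ 23 (mod 41) because 25·23 = 575 = 14·41 + 1.
So x ≡ 23·17 = 391 ≡ 22 (mod 41).

22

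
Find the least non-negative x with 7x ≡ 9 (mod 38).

23

7⁻¹ ≡ 11 (mod 38) because 7·11 = 77 = 2·38 + 1.
So x ≡ 11·9 = 99 ≡ 23 (mod 38).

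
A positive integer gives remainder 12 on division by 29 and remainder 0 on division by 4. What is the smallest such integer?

12

Since 4·22 ≡ 1 (mod 29), take x = 0 + 4·((12−0)·22 mod 29) = 0 + 4·3 = 12.
Check: 12 mod 29 = 12, 12 mod 4 = 0.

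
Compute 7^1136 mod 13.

Square-and-reduce mod 13: 7^1≡7, 7^2≡10, 7^4≡9, 7^8≡3, 7^16≡9, 7^32≡3, 7^64≡9, 7^128≡3, 7^256≡9, 7^512≡3, 7^1024≡9.
1136 = 16 + 32 + 64 + 1024, so 7^1136 ≡ 9·3·9·9 ≡ 3 (mod 13).

3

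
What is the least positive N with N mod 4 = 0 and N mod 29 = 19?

Since 29·1 ≡ 1 (mod 4), take x = 19 + 29·((0−19)·1 mod 4) = 19 + 29·1 = 48.
Check: 48 mod 4 = 0, 48 mod 29 = 19.

48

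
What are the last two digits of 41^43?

21

By repeated squaring mod 100: 41^1≡41, 41^2≡81, 41^4≡61, 41^8≡21, 41^16≡41, 41^32≡81.
Since 43 = 1 + 2 + 8 + 32 in binary, 41^43 ≡ 41·81·21·81 ≡ 21 (mod 100).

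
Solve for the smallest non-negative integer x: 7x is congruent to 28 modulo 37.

4

The inverse of 7 mod 37 is 16 (since 7·16 = 112 ≡ 1).
Multiplying both sides by 16: x ≡ 16·28 = 448 ≡ 4 (mod 37).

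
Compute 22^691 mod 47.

By repeated squaring mod 47: 22^1≡22, 22^2≡14, 22^4≡8, 22^8≡17, 22^16≡7, 22^32≡2, 22^64≡4, 22^128≡16, 22^256≡21, 22^512≡18.
Since 691 = 1 + 2 + 16 + 32 + 128 + 512 in binary, 22^691 ≡ 22·14·7·2·16·18 ≡ 22 (mod 47).

22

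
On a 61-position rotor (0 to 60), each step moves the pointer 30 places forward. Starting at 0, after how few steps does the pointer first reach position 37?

30⁻¹ ≡ 59 (mod 61) because 30·59 = 1770 = 29·61 + 1.
So x ≡ 59·37 = 2183 ≡ 48 (mod 61).

48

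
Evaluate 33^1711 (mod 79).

Square-and-reduce mod 79: 33^1≡33, 33^2≡62, 33^4≡52, 33^8≡18, 33^16≡8, 33^32≡64, 33^64≡67, 33^128≡65, 33^256≡38, 33^512≡22, 33^1024≡10.
1711 = 1 + 2 + 4 + 8 + 32 + 128 + 512 + 1024, so 33^1711 ≡ 33·62·52·18·64·65·22·10 ≡ 61 (mod 79).

61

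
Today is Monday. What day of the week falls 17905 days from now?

Sunday

17905 − 2557·7 = 6, so 17905 ≡ 6 (mod 7).
Monday + 6 days → Sunday.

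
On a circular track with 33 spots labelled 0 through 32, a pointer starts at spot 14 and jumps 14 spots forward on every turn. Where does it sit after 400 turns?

400·14 = 5600.
5600 − 169·33 = 23, so 5600 ≡ 23 (mod 33).
(14 + 23) mod 33 = 4.

4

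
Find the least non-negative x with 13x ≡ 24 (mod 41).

5

13⁻¹ ≡ 19 (mod 41) because 13·19 = 247 = 6·41 + 1.
So x ≡ 19·24 = 456 ≡ 5 (mod 41).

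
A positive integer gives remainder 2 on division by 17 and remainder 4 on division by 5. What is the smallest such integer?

19

x ≡ 4 (mod 5) gives x ∈ {4, 9, 14, 19}.
The first of these with x mod 17 = 2 is 19.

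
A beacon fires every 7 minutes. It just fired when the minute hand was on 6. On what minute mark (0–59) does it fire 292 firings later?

292·7 = 2044.
2044 = 34·60 + 4, so 2044 mod 60 = 4.
(6 + 4) mod 60 = 10.

10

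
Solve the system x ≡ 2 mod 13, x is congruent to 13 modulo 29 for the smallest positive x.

158

x ≡ 2 (mod 13) gives x ∈ {2, 15, 28, 41, 54, 67, 80, 93, …}.
The first of these with x mod 29 = 13 is 158.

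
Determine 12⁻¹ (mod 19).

12·8 = 96 = 5·19 + 1, so 12⁻¹ ≡ 8 (mod 19).

8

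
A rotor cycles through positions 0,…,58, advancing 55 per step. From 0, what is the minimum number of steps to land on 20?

54

55⁻¹ ≡ 44 (mod 59) because 55·44 = 2420 = 41·59 + 1.
So x ≡ 44·20 = 880 ≡ 54 (mod 59).
Check: 55·54 = 2970 = 50·59 + 20.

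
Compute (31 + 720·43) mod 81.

720·43 = 30960.
30960 = 382·81 + 18, so 30960 mod 81 = 18.
(31 + 18) mod 81 = 49.

49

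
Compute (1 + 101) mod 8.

6

101 mod 8 = 5 (since 12·8 = 96).
(1 + 5) mod 8 = 6.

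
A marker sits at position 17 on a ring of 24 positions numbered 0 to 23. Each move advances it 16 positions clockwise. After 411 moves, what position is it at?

411·16 = 6576.
6576 mod 24 = 0 (since 274·24 = 6576).
(17 + 0) mod 24 = 17.

17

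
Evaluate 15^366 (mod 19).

Square-and-reduce mod 19: 15^1≡15, 15^2≡16, 15^4≡9, 15^8≡5, 15^16≡6, 15^32≡17, 15^64≡4, 15^128≡16, 15^256≡9.
Since 366 = 2 + 4 + 8 + 32 + 64 + 256 in binary, 15^366 ≡ 16·9·5·17·4·9 ≡ 11 (mod 19).

11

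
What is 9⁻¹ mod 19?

17

9·17 = 153 = 8·19 + 1, so 9⁻¹ ≡ 17 (mod 19).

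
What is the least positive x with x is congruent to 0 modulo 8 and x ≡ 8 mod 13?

8

x ≡ 0 (mod 8) gives x ∈ {0, 8}.
The first of these with x mod 13 = 8 is 8.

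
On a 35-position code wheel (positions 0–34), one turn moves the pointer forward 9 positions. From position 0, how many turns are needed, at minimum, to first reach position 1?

4

9·4 = 36 = 1·35 + 1, so 9⁻¹ ≡ 4 (mod 35).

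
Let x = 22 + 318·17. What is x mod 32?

20

318·17 = 5406.
Dividing 5406 by 32 gives quotient 168 and remainder 30.
(22 + 30) mod 32 = 20.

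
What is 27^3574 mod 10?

9

The units digit of 27^n cycles with period 4: 7, 9, 3, 1, …
3574 leaves remainder 2 on division by 4, so 27^3574 ends in 9.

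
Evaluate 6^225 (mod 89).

56

Successive squares of 6 mod 89: 6^1≡6, 6^2≡36, 6^4≡50, 6^8≡8, 6^16≡64, 6^32≡2, 6^64≡4, 6^128≡16.
Since 225 = 1 + 32 + 64 + 128 in binary, 6^225 ≡ 6·2·4·16 ≡ 56 (mod 89).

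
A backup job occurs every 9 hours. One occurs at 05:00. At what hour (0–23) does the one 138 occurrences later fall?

138·9 = 1242.
1242 mod 24 = 18 (since 51·24 = 1224).
(5 + 18) mod 24 = 23.

23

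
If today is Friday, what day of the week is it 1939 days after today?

Dividing 1939 by 7 gives quotient 277 and remainder 0.
Friday + 0 days → Friday.

Friday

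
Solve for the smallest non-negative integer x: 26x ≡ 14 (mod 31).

The inverse of 26 mod 31 is 6 (since 26·6 = 156 ≡ 1).
So x ≡ 6·14 = 84 ≡ 22 (mod 31).

22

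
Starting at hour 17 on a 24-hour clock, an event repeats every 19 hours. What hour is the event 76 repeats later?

21

76·19 = 1444.
1444 − 60·24 = 4, so 1444 ≡ 4 (mod 24).
(17 + 4) mod 24 = 21.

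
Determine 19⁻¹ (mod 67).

60

19·60 = 1140 = 17·67 + 1, so 19⁻¹ ≡ 60 (mod 67).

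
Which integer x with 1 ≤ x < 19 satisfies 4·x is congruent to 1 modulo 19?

5

19 = 4·4 + 3
4 = 1·3 + 1
3 = 3·1 + 0
Back-substituting gives 4·5 ≡ 1 (mod 19).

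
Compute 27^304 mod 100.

Successive squares of 27 mod 100: 27^1≡27, 27^2≡29, 27^4≡41, 27^8≡81, 27^16≡61, 27^32≡21, 27^64≡41, 27^128≡81, 27^256≡61.
304 = 16 + 32 + 256, so 27^304 ≡ 61·21·61 ≡ 41 (mod 100).

41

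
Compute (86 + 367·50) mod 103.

367·50 = 18350.
18350 = 178·103 + 16, so 18350 mod 103 = 16.
(86 + 16) mod 103 = 102.

102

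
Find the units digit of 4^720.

The units digit of 4^n cycles with period 2: 4, 6, …
720 mod 2 = 0, so the last digit matches 4^2 = 6.

6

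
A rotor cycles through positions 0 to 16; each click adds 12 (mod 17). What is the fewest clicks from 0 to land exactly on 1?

17 = 1·12 + 5
12 = 2·5 + 2
5 = 2·2 + 1
2 = 2·1 + 0
Back-substituting gives 12·10 ≡ 1 (mod 17).

10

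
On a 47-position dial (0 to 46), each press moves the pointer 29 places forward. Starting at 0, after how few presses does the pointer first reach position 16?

29⁻¹ ≡ 13 (mod 47) because 29·13 = 377 = 8·47 + 1.
So x ≡ 13·16 = 208 ≡ 20 (mod 47).

20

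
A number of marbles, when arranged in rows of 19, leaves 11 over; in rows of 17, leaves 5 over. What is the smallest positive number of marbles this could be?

277

x ≡ 5 (mod 17) gives x ∈ {5, 22, 39, 56, 73, 90, 107, 124, …}.
The first of these with x mod 19 = 11 is 277.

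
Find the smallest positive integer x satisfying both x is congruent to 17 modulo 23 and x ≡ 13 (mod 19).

431

Since 19·17 ≡ 1 (mod 23), take x = 13 + 19·((17−13)·17 mod 23) = 13 + 19·22 = 431.
Check: 431 mod 23 = 17, 431 mod 19 = 13.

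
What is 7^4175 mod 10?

Last digits of 7^n: 7, 9, 3, 1 (period 4).
4175 mod 4 = 3, so the last digit matches 7^3 = 3.

3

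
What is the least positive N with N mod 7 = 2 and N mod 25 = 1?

51

x ≡ 2 (mod 7) gives x ∈ {2, 9, 16, 23, 30, 37, 44, 51}.
The first of these with x mod 25 = 1 is 51.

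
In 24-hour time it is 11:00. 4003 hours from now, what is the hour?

6

4003 = 166·24 + 19, so 4003 mod 24 = 19.
(11 + 19) mod 24 = 6.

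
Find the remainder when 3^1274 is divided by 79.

Square-and-reduce mod 79: 3^1≡3, 3^2≡9, 3^4≡2, 3^8≡4, 3^16≡16, 3^32≡19, 3^64≡45, 3^128≡50, 3^256≡51, 3^512≡73, 3^1024≡36.
1274 = 2 + 8 + 16 + 32 + 64 + 128 + 1024, so 3^1274 ≡ 9·4·16·19·45·50·36 ≡ 23 (mod 79).

23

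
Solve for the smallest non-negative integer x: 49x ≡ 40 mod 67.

35

49⁻¹ ≡ 26 (mod 67) because 49·26 = 1274 = 19·67 + 1.
So x ≡ 26·40 = 1040 ≡ 35 (mod 67).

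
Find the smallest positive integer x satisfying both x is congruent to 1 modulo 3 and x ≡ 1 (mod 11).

Since 11·2 ≡ 1 (mod 3), take x = 1 + 11·((1−1)·2 mod 3) = 1 + 11·0 = 1.
Check: 1 mod 3 = 1, 1 mod 11 = 1.

1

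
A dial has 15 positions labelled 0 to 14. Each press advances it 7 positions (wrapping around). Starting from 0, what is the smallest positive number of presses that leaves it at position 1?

13

15 = 2·7 + 1
7 = 7·1 + 0
Back-substituting gives 7·13 ≡ 1 (mod 15).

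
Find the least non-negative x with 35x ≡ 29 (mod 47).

The inverse of 35 mod 47 is 43 (since 35·43 = 1505 ≡ 1).
Multiplying both sides by 43: x ≡ 43·29 = 1247 ≡ 25 (mod 47).
Check: 35·25 = 875 = 18·47 + 29.

25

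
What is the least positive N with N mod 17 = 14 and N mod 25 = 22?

422

x ≡ 14 (mod 17) gives x ∈ {14, 31, 48, 65, 82, 99, 116, 133, …}.
The first of these with x mod 25 = 22 is 422.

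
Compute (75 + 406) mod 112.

33

406 mod 112 = 70 (since 3·112 = 336).
(75 + 70) mod 112 = 33.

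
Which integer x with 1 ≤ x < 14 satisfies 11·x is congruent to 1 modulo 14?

14 = 1·11 + 3
11 = 3·3 + 2
3 = 1·2 + 1
2 = 2·1 + 0
Back-substituting gives 11·9 ≡ 1 (mod 14).

9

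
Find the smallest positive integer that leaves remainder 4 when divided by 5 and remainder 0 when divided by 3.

9

x ≡ 0 (mod 3) gives x ∈ {0, 3, 6, 9}.
The first of these with x mod 5 = 4 is 9.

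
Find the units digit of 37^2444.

1

The units digit of 37^n cycles with period 4: 7, 9, 3, 1, …
2444 mod 4 = 0, so the last digit matches 7^4 = 1.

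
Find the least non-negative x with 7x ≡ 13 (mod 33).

16

The inverse of 7 mod 33 is 19 (since 7·19 = 133 ≡ 1).
Multiplying both sides by 19: x ≡ 19·13 = 247 ≡ 16 (mod 33).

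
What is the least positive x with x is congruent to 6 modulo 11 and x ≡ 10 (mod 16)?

138

x ≡ 6 (mod 11) gives x ∈ {6, 17, 28, 39, 50, 61, 72, 83, …}.
The first of these with x mod 16 = 10 is 138.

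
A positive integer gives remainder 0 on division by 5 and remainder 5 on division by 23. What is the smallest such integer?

5

x ≡ 0 (mod 5) gives x ∈ {0, 5}.
The first of these with x mod 23 = 5 is 5.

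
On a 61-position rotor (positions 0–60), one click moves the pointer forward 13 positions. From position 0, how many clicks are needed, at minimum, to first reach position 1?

61 = 4·13 + 9
13 = 1·9 + 4
9 = 2·4 + 1
4 = 4·1 + 0
Back-substituting gives 13·47 ≡ 1 (mod 61).

47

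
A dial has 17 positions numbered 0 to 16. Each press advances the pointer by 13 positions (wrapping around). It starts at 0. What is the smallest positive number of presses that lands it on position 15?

The inverse of 13 mod 17 is 4 (since 13·4 = 52 ≡ 1).
Multiplying both sides by 4: x ≡ 4·15 = 60 ≡ 9 (mod 17).

9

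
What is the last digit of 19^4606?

1

Powers of 9 mod 10 repeat with period 2: 9, 1.
4606 leaves remainder 0 on division by 2, so 19^4606 ends in 1.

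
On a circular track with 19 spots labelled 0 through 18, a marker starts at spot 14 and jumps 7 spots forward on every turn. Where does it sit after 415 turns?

415·7 = 2905.
2905 mod 19 = 17 (since 152·19 = 2888).
(14 + 17) mod 19 = 12.

12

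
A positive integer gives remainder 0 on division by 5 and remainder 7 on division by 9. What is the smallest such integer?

25

Since 9·4 ≡ 1 (mod 5), take x = 7 + 9·((0−7)·4 mod 5) = 7 + 9·2 = 25.
Check: 25 mod 5 = 0, 25 mod 9 = 7.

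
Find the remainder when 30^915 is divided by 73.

63

Successive squares of 30 mod 73: 30^1≡30, 30^2≡24, 30^4≡65, 30^8≡64, 30^16≡8, 30^32≡64, 30^64≡8, 30^128≡64, 30^256≡8, 30^512≡64.
Since 915 = 1 + 2 + 16 + 128 + 256 + 512 in binary, 30^915 ≡ 30·24·8·64·8·64 ≡ 63 (mod 73).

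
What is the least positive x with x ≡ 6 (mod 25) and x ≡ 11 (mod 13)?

206

Since 13·2 ≡ 1 (mod 25), take x = 11 + 13·((6−11)·2 mod 25) = 11 + 13·15 = 206.
Check: 206 mod 25 = 6, 206 mod 13 = 11.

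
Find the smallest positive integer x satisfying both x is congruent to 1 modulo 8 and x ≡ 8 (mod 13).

Since 13·5 ≡ 1 (mod 8), take x = 8 + 13·((1−8)·5 mod 8) = 8 + 13·5 = 73.
Check: 73 mod 8 = 1, 73 mod 13 = 8.

73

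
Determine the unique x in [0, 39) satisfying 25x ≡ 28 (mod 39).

The inverse of 25 mod 39 is 25 (since 25·25 = 625 ≡ 1).
Multiplying both sides by 25: x ≡ 25·28 = 700 ≡ 37 (mod 39).

37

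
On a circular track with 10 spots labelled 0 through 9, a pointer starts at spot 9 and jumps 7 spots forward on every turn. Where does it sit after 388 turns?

5

388·7 = 2716.
Dividing 2716 by 10 gives quotient 271 and remainder 6.
(9 + 6) mod 10 = 5.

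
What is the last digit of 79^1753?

9

The units digit of 79^n cycles with period 2: 9, 1, …
1753 mod 2 = 1, so the last digit matches 9^1 = 9.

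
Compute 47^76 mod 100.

21

Successive squares of 47 mod 100: 47^1≡47, 47^2≡9, 47^4≡81, 47^8≡61, 47^16≡21, 47^32≡41, 47^64≡81.
76 = 4 + 8 + 64, so 47^76 ≡ 81·61·81 ≡ 21 (mod 100).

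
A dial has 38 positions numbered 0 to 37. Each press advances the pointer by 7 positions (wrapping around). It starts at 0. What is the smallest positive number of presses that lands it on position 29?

7⁻¹ ≡ 11 (mod 38) because 7·11 = 77 = 2·38 + 1.
Multiplying both sides by 11: x ≡ 11·29 = 319 ≡ 15 (mod 38).
Check: 7·15 = 105 = 2·38 + 29.

15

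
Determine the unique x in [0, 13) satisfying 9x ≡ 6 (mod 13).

5

The inverse of 9 mod 13 is 3 (since 9·3 = 27 ≡ 1).
So x ≡ 3·6 = 18 ≡ 5 (mod 13).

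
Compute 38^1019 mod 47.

33

By repeated squaring mod 47: 38^1≡38, 38^2≡34, 38^4≡28, 38^8≡32, 38^16≡37, 38^32≡6, 38^64≡36, 38^128≡27, 38^256≡24, 38^512≡12.
Since 1019 = 1 + 2 + 8 + 16 + 32 + 64 + 128 + 256 + 512 in binary, 38^1019 ≡ 38·34·32·37·6·36·27·24·12 ≡ 33 (mod 47).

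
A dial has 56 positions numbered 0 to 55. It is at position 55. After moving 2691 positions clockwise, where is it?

2

2691 = 48·56 + 3, so 2691 mod 56 = 3.
(55 + 3) mod 56 = 2.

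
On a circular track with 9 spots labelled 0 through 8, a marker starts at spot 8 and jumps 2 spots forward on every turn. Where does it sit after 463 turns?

7

463·2 = 926.
926 − 102·9 = 8, so 926 ≡ 8 (mod 9).
(8 + 8) mod 9 = 7.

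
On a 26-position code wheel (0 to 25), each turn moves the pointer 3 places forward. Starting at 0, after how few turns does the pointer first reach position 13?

13

3⁻¹ ≡ 9 (mod 26) because 3·9 = 27 = 1·26 + 1.
Multiplying both sides by 9: x ≡ 9·13 = 117 ≡ 13 (mod 26).
Check: 3·13 = 39 = 1·26 + 13.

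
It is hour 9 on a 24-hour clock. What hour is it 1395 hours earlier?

1395 = 58·24 + 3, so 1395 mod 24 = 3.
(9 − 3) mod 24 = 6.

6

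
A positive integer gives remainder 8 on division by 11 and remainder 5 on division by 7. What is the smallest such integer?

19

Since 7·8 ≡ 1 (mod 11), take x = 5 + 7·((8−5)·8 mod 11) = 5 + 7·2 = 19.
Check: 19 mod 11 = 8, 19 mod 7 = 5.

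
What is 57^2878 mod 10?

Last digits of 7^n: 7, 9, 3, 1 (period 4).
2878 mod 4 = 2, so the last digit matches 7^2 = 9.

9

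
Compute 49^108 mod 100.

Square-and-reduce mod 100: 49^1≡49, 49^2≡1, 49^4≡1, 49^8≡1, 49^16≡1, 49^32≡1, 49^64≡1.
108 = 4 + 8 + 32 + 64, so 49^108 ≡ 1·1·1·1 ≡ 1 (mod 100).

1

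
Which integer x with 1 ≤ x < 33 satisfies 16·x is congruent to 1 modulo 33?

31

33 = 2·16 + 1
16 = 16·1 + 0
Back-substituting gives 16·31 ≡ 1 (mod 33).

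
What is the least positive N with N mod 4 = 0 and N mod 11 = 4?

x ≡ 0 (mod 4) gives x ∈ {0, 4}.
The first of these with x mod 11 = 4 is 4.

4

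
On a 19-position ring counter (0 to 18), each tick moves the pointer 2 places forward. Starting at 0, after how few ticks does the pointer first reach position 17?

18

The inverse of 2 mod 19 is 10 (since 2·10 = 20 ≡ 1).
So x ≡ 10·17 = 170 ≡ 18 (mod 19).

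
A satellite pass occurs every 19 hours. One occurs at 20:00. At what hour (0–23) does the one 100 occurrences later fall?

100·19 = 1900.
Dividing 1900 by 24 gives quotient 79 and remainder 4.
(20 + 4) mod 24 = 0.

0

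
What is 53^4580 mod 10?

Last digits of 3^n: 3, 9, 7, 1 (period 4).
4580 leaves remainder 0 on division by 4, so 53^4580 ends in 1.

1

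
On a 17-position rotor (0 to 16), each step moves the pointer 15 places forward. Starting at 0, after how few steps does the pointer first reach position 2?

16

15⁻¹ ≡ 8 (mod 17) because 15·8 = 120 = 7·17 + 1.
Multiplying both sides by 8: x ≡ 8·2 = 16 ≡ 16 (mod 17).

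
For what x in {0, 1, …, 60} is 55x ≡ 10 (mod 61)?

39

The inverse of 55 mod 61 is 10 (since 55·10 = 550 ≡ 1).
So x ≡ 10·10 = 100 ≡ 39 (mod 61).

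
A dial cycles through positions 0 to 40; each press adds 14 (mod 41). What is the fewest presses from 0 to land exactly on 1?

14·3 = 42 = 1·41 + 1, so 14⁻¹ ≡ 3 (mod 41).

3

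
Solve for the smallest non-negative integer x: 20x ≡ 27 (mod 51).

9

The inverse of 20 mod 51 is 23 (since 20·23 = 460 ≡ 1).
Multiplying both sides by 23: x ≡ 23·27 = 621 ≡ 9 (mod 51).
Check: 20·9 = 180 = 3·51 + 27.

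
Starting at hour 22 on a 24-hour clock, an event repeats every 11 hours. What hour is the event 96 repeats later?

96·11 = 1056.
1056 = 44·24 + 0, so 1056 mod 24 = 0.
(22 + 0) mod 24 = 22.

22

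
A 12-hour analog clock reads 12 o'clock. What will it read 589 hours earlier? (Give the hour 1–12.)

589 mod 12 = 1 (since 49·12 = 588).
12 − 1 → 11 on a 12-hour dial.

11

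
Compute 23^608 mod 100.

By repeated squaring mod 100: 23^1≡23, 23^2≡29, 23^4≡41, 23^8≡81, 23^16≡61, 23^32≡21, 23^64≡41, 23^128≡81, 23^256≡61, 23^512≡21.
608 = 32 + 64 + 512, so 23^608 ≡ 21·41·21 ≡ 81 (mod 100).

81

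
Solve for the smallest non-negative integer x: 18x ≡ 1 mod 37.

18⁻¹ ≡ 35 (mod 37) because 18·35 = 630 = 17·37 + 1.
So x ≡ 35·1 = 35 ≡ 35 (mod 37).
Check: 18·35 = 630 = 17·37 + 1.

35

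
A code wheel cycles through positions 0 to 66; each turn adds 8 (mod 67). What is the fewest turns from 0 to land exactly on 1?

42

8·42 = 336 = 5·67 + 1, so 8⁻¹ ≡ 42 (mod 67).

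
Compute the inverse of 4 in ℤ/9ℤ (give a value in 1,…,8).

7

4·7 = 28 = 3·9 + 1, so 4⁻¹ ≡ 7 (mod 9).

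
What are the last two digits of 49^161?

Square-and-reduce mod 100: 49^1≡49, 49^2≡1, 49^4≡1, 49^8≡1, 49^16≡1, 49^32≡1, 49^64≡1, 49^128≡1.
Since 161 = 1 + 32 + 128 in binary, 49^161 ≡ 49·1·1 ≡ 49 (mod 100).

49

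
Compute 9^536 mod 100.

Square-and-reduce mod 100: 9^1≡9, 9^2≡81, 9^4≡61, 9^8≡21, 9^16≡41, 9^32≡81, 9^64≡61, 9^128≡21, 9^256≡41, 9^512≡81.
Since 536 = 8 + 16 + 512 in binary, 9^536 ≡ 21·41·81 ≡ 41 (mod 100).

41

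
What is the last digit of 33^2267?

Powers of 3 mod 10 repeat with period 4: 3, 9, 7, 1.
2267 leaves remainder 3 on division by 4, so 33^2267 ends in 7.

7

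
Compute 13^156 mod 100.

Square-and-reduce mod 100: 13^1≡13, 13^2≡69, 13^4≡61, 13^8≡21, 13^16≡41, 13^32≡81, 13^64≡61, 13^128≡21.
Since 156 = 4 + 8 + 16 + 128 in binary, 13^156 ≡ 61·21·41·21 ≡ 41 (mod 100).

41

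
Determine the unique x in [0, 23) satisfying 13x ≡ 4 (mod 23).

13⁻¹ ≡ 16 (mod 23) because 13·16 = 208 = 9·23 + 1.
Multiplying both sides by 16: x ≡ 16·4 = 64 ≡ 18 (mod 23).

18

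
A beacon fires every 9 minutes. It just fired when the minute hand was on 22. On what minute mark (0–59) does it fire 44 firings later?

44·9 = 396.
396 = 6·60 + 36, so 396 mod 60 = 36.
(22 + 36) mod 60 = 58.

58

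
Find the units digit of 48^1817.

Last digits of 8^n: 8, 4, 2, 6 (period 4).
1817 mod 4 = 1, so the last digit matches 8^1 = 8.

8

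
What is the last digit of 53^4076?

1

The units digit of 53^n cycles with period 4: 3, 9, 7, 1, …
4076 leaves remainder 0 on division by 4, so 53^4076 ends in 1.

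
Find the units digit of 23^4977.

Last digits of 3^n: 3, 9, 7, 1 (period 4).
4977 mod 4 = 1, so the last digit matches 3^1 = 3.

3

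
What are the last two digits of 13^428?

21

Square-and-reduce mod 100: 13^1≡13, 13^2≡69, 13^4≡61, 13^8≡21, 13^16≡41, 13^32≡81, 13^64≡61, 13^128≡21, 13^256≡41.
Since 428 = 4 + 8 + 32 + 128 + 256 in binary, 13^428 ≡ 61·21·81·21·41 ≡ 21 (mod 100).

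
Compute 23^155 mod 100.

Successive squares of 23 mod 100: 23^1≡23, 23^2≡29, 23^4≡41, 23^8≡81, 23^16≡61, 23^32≡21, 23^64≡41, 23^128≡81.
155 = 1 + 2 + 8 + 16 + 128, so 23^155 ≡ 23·29·81·61·81 ≡ 7 (mod 100).

7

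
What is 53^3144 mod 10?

Last digits of 3^n: 3, 9, 7, 1 (period 4).
3144 leaves remainder 0 on division by 4, so 53^3144 ends in 1.

1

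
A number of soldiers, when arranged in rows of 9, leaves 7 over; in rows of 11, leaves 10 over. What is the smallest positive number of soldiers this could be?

x ≡ 7 (mod 9) gives x ∈ {7, 16, 25, 34, 43}.
The first of these with x mod 11 = 10 is 43.

43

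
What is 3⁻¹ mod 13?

9

3·9 = 27 = 2·13 + 1, so 3⁻¹ ≡ 9 (mod 13).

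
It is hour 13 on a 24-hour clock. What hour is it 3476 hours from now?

9

3476 = 144·24 + 20, so 3476 mod 24 = 20.
(13 + 20) mod 24 = 9.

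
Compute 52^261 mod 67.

Successive squares of 52 mod 67: 52^1≡52, 52^2≡24, 52^4≡40, 52^8≡59, 52^16≡64, 52^32≡9, 52^64≡14, 52^128≡62, 52^256≡25.
Since 261 = 1 + 4 + 256 in binary, 52^261 ≡ 52·40·25 ≡ 8 (mod 67).

8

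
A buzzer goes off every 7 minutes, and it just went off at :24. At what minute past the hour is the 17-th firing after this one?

23

17·7 = 119.
Dividing 119 by 60 gives quotient 1 and remainder 59.
(24 + 59) mod 60 = 23.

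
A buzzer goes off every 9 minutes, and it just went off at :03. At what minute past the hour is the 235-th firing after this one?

235·9 = 2115.
2115 = 35·60 + 15, so 2115 mod 60 = 15.
(3 + 15) mod 60 = 18.

18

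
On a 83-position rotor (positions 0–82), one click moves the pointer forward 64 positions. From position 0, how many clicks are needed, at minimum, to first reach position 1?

48

83 = 1·64 + 19
64 = 3·19 + 7
19 = 2·7 + 5
7 = 1·5 + 2
5 = 2·2 + 1
2 = 2·1 + 0
Back-substituting gives 64·48 ≡ 1 (mod 83).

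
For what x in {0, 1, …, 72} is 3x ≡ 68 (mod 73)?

47

3⁻¹ ≡ 49 (mod 73) because 3·49 = 147 = 2·73 + 1.
So x ≡ 49·68 = 3332 ≡ 47 (mod 73).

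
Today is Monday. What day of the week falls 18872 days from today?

18872 − 2696·7 = 0, so 18872 ≡ 0 (mod 7).
Monday + 0 days → Monday.

Monday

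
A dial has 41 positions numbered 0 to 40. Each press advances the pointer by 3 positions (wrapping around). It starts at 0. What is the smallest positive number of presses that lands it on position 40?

The inverse of 3 mod 41 is 14 (since 3·14 = 42 ≡ 1).
Multiplying both sides by 14: x ≡ 14·40 = 560 ≡ 27 (mod 41).

27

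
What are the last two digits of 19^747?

39

Successive squares of 19 mod 100: 19^1≡19, 19^2≡61, 19^4≡21, 19^8≡41, 19^16≡81, 19^32≡61, 19^64≡21, 19^128≡41, 19^256≡81, 19^512≡61.
Since 747 = 1 + 2 + 8 + 32 + 64 + 128 + 512 in binary, 19^747 ≡ 19·61·41·61·21·41·61 ≡ 39 (mod 100).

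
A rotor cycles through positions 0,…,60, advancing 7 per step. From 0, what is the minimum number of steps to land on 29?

39

7⁻¹ ≡ 35 (mod 61) because 7·35 = 245 = 4·61 + 1.
Multiplying both sides by 35: x ≡ 35·29 = 1015 ≡ 39 (mod 61).
Check: 7·39 = 273 = 4·61 + 29.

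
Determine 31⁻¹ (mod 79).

51

31·51 = 1581 = 20·79 + 1, so 31⁻¹ ≡ 51 (mod 79).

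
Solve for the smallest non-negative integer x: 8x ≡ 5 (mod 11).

2

The inverse of 8 mod 11 is 7 (since 8·7 = 56 ≡ 1).
So x ≡ 7·5 = 35 ≡ 2 (mod 11).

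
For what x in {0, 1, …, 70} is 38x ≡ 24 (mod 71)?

38

The inverse of 38 mod 71 is 43 (since 38·43 = 1634 ≡ 1).
So x ≡ 43·24 = 1032 ≡ 38 (mod 71).
Check: 38·38 = 1444 = 20·71 + 24.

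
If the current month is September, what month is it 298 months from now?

298 = 24·12 + 10, so 298 mod 12 = 10.
September + 10 months → July.

July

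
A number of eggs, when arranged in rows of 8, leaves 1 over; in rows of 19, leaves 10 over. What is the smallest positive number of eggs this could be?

Since 19·3 ≡ 1 (mod 8), take x = 10 + 19·((1−10)·3 mod 8) = 10 + 19·5 = 105.
Check: 105 mod 8 = 1, 105 mod 19 = 10.

105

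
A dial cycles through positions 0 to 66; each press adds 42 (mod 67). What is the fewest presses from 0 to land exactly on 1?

67 = 1·42 + 25
42 = 1·25 + 17
25 = 1·17 + 8
17 = 2·8 + 1
8 = 8·1 + 0
Back-substituting gives 42·8 ≡ 1 (mod 67).

8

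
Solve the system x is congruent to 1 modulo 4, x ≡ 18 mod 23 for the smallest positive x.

41

x ≡ 1 (mod 4) gives x ∈ {1, 5, 9, 13, 17, 21, 25, 29, …}.
The first of these with x mod 23 = 18 is 41.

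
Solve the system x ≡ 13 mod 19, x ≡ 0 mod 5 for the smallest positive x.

Since 5·4 ≡ 1 (mod 19), take x = 0 + 5·((13−0)·4 mod 19) = 0 + 5·14 = 70.
Check: 70 mod 19 = 13, 70 mod 5 = 0.

70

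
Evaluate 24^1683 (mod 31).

29

Successive squares of 24 mod 31: 24^1≡24, 24^2≡18, 24^4≡14, 24^8≡10, 24^16≡7, 24^32≡18, 24^64≡14, 24^128≡10, 24^256≡7, 24^512≡18, 24^1024≡14.
Since 1683 = 1 + 2 + 16 + 128 + 512 + 1024 in binary, 24^1683 ≡ 24·18·7·10·18·14 ≡ 29 (mod 31).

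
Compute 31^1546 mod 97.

By repeated squaring mod 97: 31^1≡31, 31^2≡88, 31^4≡81, 31^8≡62, 31^16≡61, 31^32≡35, 31^64≡61, 31^128≡35, 31^256≡61, 31^512≡35, 31^1024≡61.
Since 1546 = 2 + 8 + 512 + 1024 in binary, 31^1546 ≡ 88·62·35·61 ≡ 24 (mod 97).

24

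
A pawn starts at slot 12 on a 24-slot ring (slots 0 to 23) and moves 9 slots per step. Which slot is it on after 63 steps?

63·9 = 567.
567 − 23·24 = 15, so 567 ≡ 15 (mod 24).
(12 + 15) mod 24 = 3.

3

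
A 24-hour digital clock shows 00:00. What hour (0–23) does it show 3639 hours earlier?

3639 = 151·24 + 15, so 3639 mod 24 = 15.
(0 − 15) mod 24 = 9.

9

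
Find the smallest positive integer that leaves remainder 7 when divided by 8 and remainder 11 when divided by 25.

111

Since 25·1 ≡ 1 (mod 8), take x = 11 + 25·((7−11)·1 mod 8) = 11 + 25·4 = 111.
Check: 111 mod 8 = 7, 111 mod 25 = 11.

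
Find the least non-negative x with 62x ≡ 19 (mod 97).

62⁻¹ ≡ 36 (mod 97) because 62·36 = 2232 = 23·97 + 1.
Multiplying both sides by 36: x ≡ 36·19 = 684 ≡ 5 (mod 97).
Check: 62·5 = 310 = 3·97 + 19.

5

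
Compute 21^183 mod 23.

10

Successive squares of 21 mod 23: 21^1≡21, 21^2≡4, 21^4≡16, 21^8≡3, 21^16≡9, 21^32≡12, 21^64≡6, 21^128≡13.
183 = 1 + 2 + 4 + 16 + 32 + 128, so 21^183 ≡ 21·4·16·9·12·13 ≡ 10 (mod 23).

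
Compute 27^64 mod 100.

41

By repeated squaring mod 100: 27^1≡27, 27^2≡29, 27^4≡41, 27^8≡81, 27^16≡61, 27^32≡21, 27^64≡41.
64 = 64, so 27^64 ≡ 41 ≡ 41 (mod 100).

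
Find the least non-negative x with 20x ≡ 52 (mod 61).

20⁻¹ ≡ 58 (mod 61) because 20·58 = 1160 = 19·61 + 1.
So x ≡ 58·52 = 3016 ≡ 27 (mod 61).

27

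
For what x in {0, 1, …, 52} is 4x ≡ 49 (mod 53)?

4⁻¹ ≡ 40 (mod 53) because 4·40 = 160 = 3·53 + 1.
So x ≡ 40·49 = 1960 ≡ 52 (mod 53).
Check: 4·52 = 208 = 3·53 + 49.

52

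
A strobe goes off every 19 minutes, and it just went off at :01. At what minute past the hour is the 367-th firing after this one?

367·19 = 6973.
6973 = 116·60 + 13, so 6973 mod 60 = 13.
(1 + 13) mod 60 = 14.

14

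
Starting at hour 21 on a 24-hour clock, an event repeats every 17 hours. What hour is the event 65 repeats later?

22

65·17 = 1105.
Dividing 1105 by 24 gives quotient 46 and remainder 1.
(21 + 1) mod 24 = 22.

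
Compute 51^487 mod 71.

Successive squares of 51 mod 71: 51^1≡51, 51^2≡45, 51^4≡37, 51^8≡20, 51^16≡45, 51^32≡37, 51^64≡20, 51^128≡45, 51^256≡37.
Since 487 = 1 + 2 + 4 + 32 + 64 + 128 + 256 in binary, 51^487 ≡ 51·45·37·37·20·45·37 ≡ 34 (mod 71).

34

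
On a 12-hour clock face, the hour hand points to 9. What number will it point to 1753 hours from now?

10

1753 − 146·12 = 1, so 1753 ≡ 1 (mod 12).
9 + 1 → 10 on a 12-hour dial.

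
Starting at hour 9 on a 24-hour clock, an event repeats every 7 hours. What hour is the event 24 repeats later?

24·7 = 168.
168 − 7·24 = 0, so 168 ≡ 0 (mod 24).
(9 + 0) mod 24 = 9.

9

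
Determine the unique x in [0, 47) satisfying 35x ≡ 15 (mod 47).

35⁻¹ ≡ 43 (mod 47) because 35·43 = 1505 = 32·47 + 1.
Multiplying both sides by 43: x ≡ 43·15 = 645 ≡ 34 (mod 47).
Check: 35·34 = 1190 = 25·47 + 15.

34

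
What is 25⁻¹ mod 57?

25·16 = 400 = 7·57 + 1, so 25⁻¹ ≡ 16 (mod 57).

16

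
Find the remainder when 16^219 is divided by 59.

Successive squares of 16 mod 59: 16^1≡16, 16^2≡20, 16^4≡46, 16^8≡51, 16^16≡5, 16^32≡25, 16^64≡35, 16^128≡45.
Since 219 = 1 + 2 + 8 + 16 + 64 + 128 in binary, 16^219 ≡ 16·20·51·5·35·45 ≡ 5 (mod 59).

5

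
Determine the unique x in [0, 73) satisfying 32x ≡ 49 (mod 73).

32⁻¹ ≡ 16 (mod 73) because 32·16 = 512 = 7·73 + 1.
Multiplying both sides by 16: x ≡ 16·49 = 784 ≡ 54 (mod 73).
Check: 32·54 = 1728 = 23·73 + 49.

54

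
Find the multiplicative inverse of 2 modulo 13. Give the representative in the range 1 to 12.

13 = 6·2 + 1
2 = 2·1 + 0
Back-substituting gives 2·7 ≡ 1 (mod 13).

7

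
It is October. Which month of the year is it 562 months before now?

December

562 − 46·12 = 10, so 562 ≡ 10 (mod 12).
October − 10 months → December.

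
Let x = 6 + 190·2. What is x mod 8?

2

190·2 = 380.
380 − 47·8 = 4, so 380 ≡ 4 (mod 8).
(6 + 4) mod 8 = 2.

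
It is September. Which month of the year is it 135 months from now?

135 − 11·12 = 3, so 135 ≡ 3 (mod 12).
September + 3 months → December.

December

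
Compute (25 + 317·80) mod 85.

317·80 = 25360.
25360 = 298·85 + 30, so 25360 mod 85 = 30.
(25 + 30) mod 85 = 55.

55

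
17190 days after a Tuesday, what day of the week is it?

Sunday

17190 − 2455·7 = 5, so 17190 ≡ 5 (mod 7).
Tuesday + 5 days → Sunday.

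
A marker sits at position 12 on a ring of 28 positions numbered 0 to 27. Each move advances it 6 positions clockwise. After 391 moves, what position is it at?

6

391·6 = 2346.
2346 mod 28 = 22 (since 83·28 = 2324).
(12 + 22) mod 28 = 6.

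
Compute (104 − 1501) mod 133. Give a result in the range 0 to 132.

1501 = 11·133 + 38, so 1501 mod 133 = 38.
(104 − 38) mod 133 = 66.

66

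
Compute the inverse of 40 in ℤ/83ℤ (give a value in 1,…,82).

27

40·27 = 1080 = 13·83 + 1, so 40⁻¹ ≡ 27 (mod 83).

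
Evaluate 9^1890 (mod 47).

28

Square-and-reduce mod 47: 9^1≡9, 9^2≡34, 9^4≡28, 9^8≡32, 9^16≡37, 9^32≡6, 9^64≡36, 9^128≡27, 9^256≡24, 9^512≡12, 9^1024≡3.
Since 1890 = 2 + 32 + 64 + 256 + 512 + 1024 in binary, 9^1890 ≡ 34·6·36·24·12·3 ≡ 28 (mod 47).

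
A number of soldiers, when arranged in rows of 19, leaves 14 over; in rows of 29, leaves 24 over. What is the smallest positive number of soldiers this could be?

546

x ≡ 14 (mod 19) gives x ∈ {14, 33, 52, 71, 90, 109, 128, 147, …}.
The first of these with x mod 29 = 24 is 546.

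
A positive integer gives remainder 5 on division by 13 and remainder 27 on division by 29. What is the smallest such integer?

317

x ≡ 5 (mod 13) gives x ∈ {5, 18, 31, 44, 57, 70, 83, 96, …}.
The first of these with x mod 29 = 27 is 317.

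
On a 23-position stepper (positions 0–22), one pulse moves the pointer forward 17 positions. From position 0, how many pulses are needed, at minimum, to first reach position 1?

23 = 1·17 + 6
17 = 2·6 + 5
6 = 1·5 + 1
5 = 5·1 + 0
Back-substituting gives 17·19 ≡ 1 (mod 23).

19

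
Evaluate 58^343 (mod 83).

Square-and-reduce mod 83: 58^1≡58, 58^2≡44, 58^4≡27, 58^8≡65, 58^16≡75, 58^32≡64, 58^64≡29, 58^128≡11, 58^256≡38.
343 = 1 + 2 + 4 + 16 + 64 + 256, so 58^343 ≡ 58·44·27·75·29·38 ≡ 80 (mod 83).

80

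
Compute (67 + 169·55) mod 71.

61

169·55 = 9295.
9295 = 130·71 + 65, so 9295 mod 71 = 65.
(67 + 65) mod 71 = 61.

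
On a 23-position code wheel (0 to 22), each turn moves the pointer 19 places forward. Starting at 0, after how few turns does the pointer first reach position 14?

The inverse of 19 mod 23 is 17 (since 19·17 = 323 ≡ 1).
Multiplying both sides by 17: x ≡ 17·14 = 238 ≡ 8 (mod 23).

8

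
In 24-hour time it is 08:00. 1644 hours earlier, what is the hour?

1644 = 68·24 + 12, so 1644 mod 24 = 12.
(8 − 12) mod 24 = 20.

20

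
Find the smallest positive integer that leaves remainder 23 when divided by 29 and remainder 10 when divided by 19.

x ≡ 10 (mod 19) gives x ∈ {10, 29, 48, 67, 86, 105, 124, 143, …}.
The first of these with x mod 29 = 23 is 371.

371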